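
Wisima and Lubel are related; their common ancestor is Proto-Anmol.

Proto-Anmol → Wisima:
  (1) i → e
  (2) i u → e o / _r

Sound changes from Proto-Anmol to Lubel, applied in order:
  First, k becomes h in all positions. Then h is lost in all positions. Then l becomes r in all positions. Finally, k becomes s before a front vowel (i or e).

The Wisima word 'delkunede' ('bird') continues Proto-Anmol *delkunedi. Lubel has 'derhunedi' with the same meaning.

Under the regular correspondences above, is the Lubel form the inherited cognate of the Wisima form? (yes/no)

Derive the expected Lubel reflex of *delkunedi:
Lubel: *delkunedi > delhunedi > delunedi > derunedi  (by unconditioned shift, h-loss, unconditioned shift)
The regular Lubel reflex would be 'derunedi', but the attested form is 'derhunedi'. The correspondence is irregular, so they are not cognates (the Lubel form has a different source).

no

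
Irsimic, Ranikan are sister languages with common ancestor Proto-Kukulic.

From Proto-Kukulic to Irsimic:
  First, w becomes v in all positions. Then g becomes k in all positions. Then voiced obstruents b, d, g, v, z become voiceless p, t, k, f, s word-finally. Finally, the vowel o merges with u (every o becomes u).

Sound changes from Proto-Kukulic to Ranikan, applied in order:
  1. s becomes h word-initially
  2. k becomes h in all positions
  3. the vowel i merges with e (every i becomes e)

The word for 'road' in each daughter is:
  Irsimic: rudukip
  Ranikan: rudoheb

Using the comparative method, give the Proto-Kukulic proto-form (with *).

Position 7: Irsimic has p, Ranikan has b. Ranikan preserves b here (none of its changes turn any other segment into b), so the proto-segment is *b.
Position 6: Irsimic has i, Ranikan has e. Irsimic preserves i here (none of its changes turn any other segment into i), so the proto-segment is *i.
Continuing position by position gives *rudokib; check it forward:
Irsimic: start from *rudokib.
  rule 1: no change — rudokib
  rule 2: no change — rudokib
  rule 3 (final devoicing): rudokib → rudokip
  rule 4 (vowel merger): rudokip → rudukip
  ⇒ Irsimic rudukip
Ranikan: *rudokib
  rudokib (rule 1 does not apply)
  rudokib → rudohib   [unconditioned shift]
  rudohib → rudoheb   [vowel merger]
  giving Ranikan rudoheb.
No other proto-form is consistent with every reflex, so the reconstruction is *rudokib.

*rudokib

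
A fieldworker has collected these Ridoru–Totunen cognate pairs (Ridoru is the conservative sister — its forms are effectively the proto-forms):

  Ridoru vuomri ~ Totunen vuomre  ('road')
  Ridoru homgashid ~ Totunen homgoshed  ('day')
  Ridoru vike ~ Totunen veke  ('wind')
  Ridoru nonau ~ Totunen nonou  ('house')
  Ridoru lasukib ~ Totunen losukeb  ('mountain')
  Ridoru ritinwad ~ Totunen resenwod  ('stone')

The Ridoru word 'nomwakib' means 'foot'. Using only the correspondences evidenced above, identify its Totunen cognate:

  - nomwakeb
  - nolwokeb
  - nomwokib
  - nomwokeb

homgashid ~ homgoshed, lasukib ~ losukeb — Ridoru a corresponds to Totunen o after a consonant, before a consonant other than r, m, n, p, b, f, v.
lasukib ~ losukeb — Ridoru i corresponds to Totunen e after a consonant, before a labial obstruent.
Applying these to Ridoru 'nomwakib':
  nomwakib → nomwokib   (a→o after a consonant, before a consonant other than r, m, n, p, b, f, v)
  nomwokib → nomwokeb   (i→e after a consonant, before a labial obstruent)
So the Totunen cognate is 'nomwokeb'.

nomwokeb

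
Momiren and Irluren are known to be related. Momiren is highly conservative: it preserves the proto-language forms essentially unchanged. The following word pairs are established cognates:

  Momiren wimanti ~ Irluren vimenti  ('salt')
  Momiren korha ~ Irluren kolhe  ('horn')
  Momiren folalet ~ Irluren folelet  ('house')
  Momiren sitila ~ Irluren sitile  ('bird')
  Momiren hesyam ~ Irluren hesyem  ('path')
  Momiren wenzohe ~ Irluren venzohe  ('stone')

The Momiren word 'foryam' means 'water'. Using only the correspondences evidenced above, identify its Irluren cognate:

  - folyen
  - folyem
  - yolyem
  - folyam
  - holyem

korha ~ kolhe — Momiren r corresponds to Irluren l after a vowel, before a consonant other than r, m, n, p, b, f, v.
hesyam ~ hesyem — Momiren a corresponds to Irluren e after a consonant, before a nasal.
Applying these to Momiren 'foryam':
  foryam → folyam   (r→l after a vowel, before a consonant other than r, m, n, p, b, f, v)
  folyam → folyem   (a→e after a consonant, before a nasal)
So the Irluren cognate is 'folyem'.

folyem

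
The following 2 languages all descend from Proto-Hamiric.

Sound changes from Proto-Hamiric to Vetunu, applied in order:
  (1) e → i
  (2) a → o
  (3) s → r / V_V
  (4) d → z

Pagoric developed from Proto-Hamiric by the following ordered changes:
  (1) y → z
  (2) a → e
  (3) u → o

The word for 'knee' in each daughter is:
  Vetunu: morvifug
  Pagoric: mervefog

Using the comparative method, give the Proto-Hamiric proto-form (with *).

Position 7: Vetunu has u, Pagoric has o. Vetunu preserves u here (none of its changes turn any other segment into u), so the proto-segment is *u.
Position 2: Vetunu has o, Pagoric has e. Taking the neighbouring segments as reconstructed: Vetunu o could go back to *a or *o; Pagoric e could go back to *a or *e — the one source consistent with every daughter is *a.
Position 5: Vetunu has i, Pagoric has e. Taking the neighbouring segments as reconstructed: Vetunu i could go back to *e or *i; Pagoric e could go back to *a or *e — the one source consistent with every daughter is *e.
Verify the candidate proto-form against each daughter:
Vetunu: *marvefug > marvifug > morvifug  (by vowel merger, vowel merger)
Pagoric: start from *marvefug.
  rule 1: no change — marvefug
  rule 2 (vowel merger): marvefug → mervefug
  rule 3 (vowel merger): mervefug → mervefog
  ⇒ Pagoric mervefog
No other proto-form is consistent with every reflex, so the reconstruction is *marvefug.

*marvefug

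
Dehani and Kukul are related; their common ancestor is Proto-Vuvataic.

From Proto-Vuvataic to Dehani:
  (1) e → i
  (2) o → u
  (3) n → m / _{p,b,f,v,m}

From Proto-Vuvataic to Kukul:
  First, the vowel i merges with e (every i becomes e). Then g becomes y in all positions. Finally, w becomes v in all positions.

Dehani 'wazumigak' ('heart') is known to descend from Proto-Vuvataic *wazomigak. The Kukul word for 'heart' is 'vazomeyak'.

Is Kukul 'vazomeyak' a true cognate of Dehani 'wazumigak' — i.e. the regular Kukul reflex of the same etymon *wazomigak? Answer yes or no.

yes

Derive the expected Kukul reflex of *wazomigak:
Kukul: *wazomigak
  wazomigak → wazomegak   [vowel merger]
  wazomegak → wazomeyak   [unconditioned shift]
  wazomeyak → vazomeyak   [unconditioned shift]
  giving Kukul vazomeyak.
Kukul 'vazomeyak' matches the regular reflex exactly, so the pair is cognate.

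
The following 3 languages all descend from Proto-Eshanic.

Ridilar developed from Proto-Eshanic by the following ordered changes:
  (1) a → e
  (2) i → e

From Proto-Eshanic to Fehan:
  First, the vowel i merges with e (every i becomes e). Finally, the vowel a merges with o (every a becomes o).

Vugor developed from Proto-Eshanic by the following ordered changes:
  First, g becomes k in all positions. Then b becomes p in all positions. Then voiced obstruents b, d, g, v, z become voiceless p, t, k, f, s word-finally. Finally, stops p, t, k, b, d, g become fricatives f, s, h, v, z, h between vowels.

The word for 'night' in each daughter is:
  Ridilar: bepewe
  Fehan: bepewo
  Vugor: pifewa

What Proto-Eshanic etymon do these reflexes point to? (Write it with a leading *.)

*bipewa

Position 1: Ridilar has b, Fehan has b, Vugor has p. Ridilar preserves b here (none of its changes turn any other segment into b), so the proto-segment is *b.
Position 2: Ridilar has e, Fehan has e, Vugor has i. Vugor preserves i here (none of its changes turn any other segment into i), so the proto-segment is *i.
This points to *bipewa. Verify forward in each daughter:
Ridilar: start from *bipewa.
  rule 1 (vowel merger): bipewa → bipewe
  rule 2 (vowel merger): bipewe → bepewe
  ⇒ Ridilar bepewe
Fehan: *bipewa > bepewa > bepewo  (by vowel merger, vowel merger)
Vugor: *bipewa > pipewa > pifewa  (by unconditioned shift, intervocalic lenition)
No other proto-form is consistent with every reflex, so the reconstruction is *bipewa.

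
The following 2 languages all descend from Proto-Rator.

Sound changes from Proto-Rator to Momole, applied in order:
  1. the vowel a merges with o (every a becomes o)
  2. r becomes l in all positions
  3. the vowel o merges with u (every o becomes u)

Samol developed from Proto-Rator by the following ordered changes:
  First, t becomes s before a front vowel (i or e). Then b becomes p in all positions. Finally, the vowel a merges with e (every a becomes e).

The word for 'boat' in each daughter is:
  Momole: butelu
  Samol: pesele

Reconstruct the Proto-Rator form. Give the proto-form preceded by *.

*batela

Position 6: Momole has u, Samol has e. Taking the neighbouring segments as reconstructed: Momole u could go back to *a or *o or *u; Samol e could go back to *a or *e — the one source consistent with every daughter is *a.
Position 3: Momole has t, Samol has s. Momole preserves t here (none of its changes turn any other segment into t), so the proto-segment is *t.
Position 1: Momole has b, Samol has p. Momole preserves b here (none of its changes turn any other segment into b), so the proto-segment is *b.
Verify the candidate proto-form against each daughter:
Momole: start from *batela.
  rule 1 (vowel merger): batela → botelo
  rule 2: no change — botelo
  rule 3 (vowel merger): botelo → butelu
  ⇒ Momole butelu
Samol: *batela
  batela → basela   [palatalisation]
  basela → pasela   [unconditioned shift]
  pasela → pesele   [vowel merger]
  giving Samol pesele.
*batela is the unique common source.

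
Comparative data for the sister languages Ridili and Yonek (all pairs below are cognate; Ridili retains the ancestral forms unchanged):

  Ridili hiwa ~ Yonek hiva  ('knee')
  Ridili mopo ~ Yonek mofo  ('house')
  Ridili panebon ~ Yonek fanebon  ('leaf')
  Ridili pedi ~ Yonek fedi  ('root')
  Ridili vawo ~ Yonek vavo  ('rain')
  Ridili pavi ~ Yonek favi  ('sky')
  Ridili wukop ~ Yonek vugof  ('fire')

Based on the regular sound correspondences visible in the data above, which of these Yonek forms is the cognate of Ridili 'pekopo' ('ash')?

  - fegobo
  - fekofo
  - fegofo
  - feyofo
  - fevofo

fegofo

pedi ~ fedi — Ridili p corresponds to Yonek f word-initially before a front vowel.
wukop ~ vugof — Ridili k corresponds to Yonek g between vowels (before a back vowel).
mopo ~ mofo — Ridili p corresponds to Yonek f between vowels (before a back vowel).
Applying these to Ridili 'pekopo':
  pekopo → fekopo   (p→f word-initially before a front vowel)
  fekopo → fegopo   (k→g between vowels (before a back vowel))
  fegopo → fegofo   (p→f between vowels (before a back vowel))
So the Yonek cognate is 'fegofo'.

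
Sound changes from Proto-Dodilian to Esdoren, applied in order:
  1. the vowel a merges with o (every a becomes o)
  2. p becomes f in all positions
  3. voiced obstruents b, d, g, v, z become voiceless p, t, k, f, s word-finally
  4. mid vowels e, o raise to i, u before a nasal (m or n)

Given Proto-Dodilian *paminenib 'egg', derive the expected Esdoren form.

Esdoren: start from *paminenib.
  rule 1 (vowel merger): paminenib → pominenib
  rule 2 (unconditioned shift): pominenib → fominenib
  rule 3 (final devoicing): fominenib → fominenip
  rule 4 (pre-nasal raising): fominenip → fumininip
  ⇒ Esdoren fumininip

fumininip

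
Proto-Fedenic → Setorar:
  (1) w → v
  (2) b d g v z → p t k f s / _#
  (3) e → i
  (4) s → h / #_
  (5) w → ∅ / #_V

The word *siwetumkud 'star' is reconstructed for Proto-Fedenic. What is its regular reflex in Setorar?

Setorar: *siwetumkud > sivetumkud > sivetumkut > sivitumkut > hivitumkut  (by unconditioned shift, final devoicing, vowel merger, debuccalisation)

hivitumkut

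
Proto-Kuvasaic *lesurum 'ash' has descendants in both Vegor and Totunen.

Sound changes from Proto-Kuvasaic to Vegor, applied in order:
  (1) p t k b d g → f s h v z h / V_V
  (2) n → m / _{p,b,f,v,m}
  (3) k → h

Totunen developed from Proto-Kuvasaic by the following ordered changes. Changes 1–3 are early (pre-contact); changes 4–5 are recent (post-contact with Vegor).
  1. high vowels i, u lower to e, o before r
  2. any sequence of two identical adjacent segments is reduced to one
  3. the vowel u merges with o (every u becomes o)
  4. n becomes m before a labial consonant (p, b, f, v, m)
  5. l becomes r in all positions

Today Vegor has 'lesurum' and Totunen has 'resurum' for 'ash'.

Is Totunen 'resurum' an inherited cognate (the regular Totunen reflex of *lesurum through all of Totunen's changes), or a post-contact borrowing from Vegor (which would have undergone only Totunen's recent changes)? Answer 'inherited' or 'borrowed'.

If inherited, *lesurum would pass through all of Totunen's changes:
Totunen: *lesurum
  lesurum → lesorum   [pre-rhotic lowering]
  lesorum (rule 2 does not apply)
  lesorum → lesorom   [vowel merger]
  lesorom (rule 4 does not apply)
  lesorom → resorom   [unconditioned shift]
  giving Totunen resorom.
If borrowed from Vegor 'lesurum' after the early changes, it would undergo only the recent ones:
  rule 4 (nasal place assimilation): no change (lesurum)
  rule 5 (unconditioned shift): lesurum → resurum
  ⇒ as a loan: resurum
Totunen 'resurum' matches the loan outcome 'resurum', not the inherited 'resorom' — it skipped the early Totunen changes, so it was borrowed from Vegor.

borrowed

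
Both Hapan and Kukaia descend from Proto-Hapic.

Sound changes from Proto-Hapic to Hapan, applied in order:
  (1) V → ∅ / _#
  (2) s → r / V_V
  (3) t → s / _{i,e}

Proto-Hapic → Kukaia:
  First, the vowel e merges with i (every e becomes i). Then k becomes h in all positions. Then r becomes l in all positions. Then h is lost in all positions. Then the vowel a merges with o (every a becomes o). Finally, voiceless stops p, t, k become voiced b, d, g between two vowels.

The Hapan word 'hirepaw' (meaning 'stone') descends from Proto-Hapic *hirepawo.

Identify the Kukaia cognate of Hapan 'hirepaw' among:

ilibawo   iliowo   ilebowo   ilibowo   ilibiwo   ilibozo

ilibowo

Kukaia: *hirepawo > hiripawo > hilipawo > ilipawo > ilipowo > ilibowo  (by vowel merger, unconditioned shift, h-loss, vowel merger, intervocalic voicing)
The other candidates each miss or misapply at least one Kukaia change.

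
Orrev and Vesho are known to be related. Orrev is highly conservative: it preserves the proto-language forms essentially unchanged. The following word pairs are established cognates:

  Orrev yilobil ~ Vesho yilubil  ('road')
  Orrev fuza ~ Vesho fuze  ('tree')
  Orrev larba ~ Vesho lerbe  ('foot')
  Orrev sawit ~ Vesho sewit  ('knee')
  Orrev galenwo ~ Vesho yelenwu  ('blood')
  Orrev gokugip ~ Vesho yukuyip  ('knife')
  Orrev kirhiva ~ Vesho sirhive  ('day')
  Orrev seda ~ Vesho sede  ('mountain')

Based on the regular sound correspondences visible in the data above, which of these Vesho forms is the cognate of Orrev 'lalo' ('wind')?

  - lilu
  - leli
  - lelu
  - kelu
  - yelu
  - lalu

sawit ~ sewit, galenwo ~ yelenwu — Orrev a corresponds to Vesho e after a consonant, before a consonant other than r, m, n, p, b, f, v.
galenwo ~ yelenwu — Orrev o corresponds to Vesho u word-finally.
Applying these to Orrev 'lalo':
  lalo → lelo   (a→e after a consonant, before a consonant other than r, m, n, p, b, f, v)
  lelo → lelu   (o→u word-finally)
So the Vesho cognate is 'lelu'.

lelu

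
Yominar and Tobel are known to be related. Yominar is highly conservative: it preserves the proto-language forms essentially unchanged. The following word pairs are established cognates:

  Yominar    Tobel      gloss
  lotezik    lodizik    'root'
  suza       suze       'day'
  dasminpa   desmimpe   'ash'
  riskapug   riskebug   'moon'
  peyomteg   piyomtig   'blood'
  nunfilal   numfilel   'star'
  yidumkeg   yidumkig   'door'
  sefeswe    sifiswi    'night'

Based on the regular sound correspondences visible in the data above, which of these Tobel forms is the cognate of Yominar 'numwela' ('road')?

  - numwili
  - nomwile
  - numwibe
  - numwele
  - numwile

lotezik ~ lodizik, peyomteg ~ piyomtig — Yominar e corresponds to Tobel i after a consonant, before a consonant other than r, m, n, p, b, f, v.
suza ~ suze, dasminpa ~ desmimpe — Yominar a corresponds to Tobel e word-finally.
Applying these to Yominar 'numwela':
  numwela → numwila   (e→i after a consonant, before a consonant other than r, m, n, p, b, f, v)
  numwila → numwile   (a→e word-finally)
So the Tobel cognate is 'numwile'.

numwile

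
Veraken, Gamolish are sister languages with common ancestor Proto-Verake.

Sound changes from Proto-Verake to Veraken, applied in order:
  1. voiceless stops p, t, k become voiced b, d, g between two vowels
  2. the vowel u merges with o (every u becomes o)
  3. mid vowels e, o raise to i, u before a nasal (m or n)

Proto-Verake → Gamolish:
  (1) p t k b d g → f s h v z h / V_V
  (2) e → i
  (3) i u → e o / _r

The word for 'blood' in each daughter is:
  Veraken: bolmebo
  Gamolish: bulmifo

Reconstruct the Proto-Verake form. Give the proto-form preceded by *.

Position 5: Veraken has e, Gamolish has i. Veraken preserves e here (none of its changes turn any other segment into e), so the proto-segment is *e.
Position 6: Veraken has b, Gamolish has f. Taking the neighbouring segments as reconstructed: Veraken b could go back to *p or *b; Gamolish f could go back to *p or *f — the one source consistent with every daughter is *p.
Verify the candidate proto-form against each daughter:
Veraken: start from *bulmepo.
  rule 1 (intervocalic voicing): bulmepo → bulmebo
  rule 2 (vowel merger): bulmebo → bolmebo
  rule 3: no change — bolmebo
  ⇒ Veraken bolmebo
Gamolish: *bulmepo > bulmefo > bulmifo  (by intervocalic lenition, vowel merger)
Only *bulmepo yields all of Veraken bolmebo, Gamolish bulmifo.

*bulmepo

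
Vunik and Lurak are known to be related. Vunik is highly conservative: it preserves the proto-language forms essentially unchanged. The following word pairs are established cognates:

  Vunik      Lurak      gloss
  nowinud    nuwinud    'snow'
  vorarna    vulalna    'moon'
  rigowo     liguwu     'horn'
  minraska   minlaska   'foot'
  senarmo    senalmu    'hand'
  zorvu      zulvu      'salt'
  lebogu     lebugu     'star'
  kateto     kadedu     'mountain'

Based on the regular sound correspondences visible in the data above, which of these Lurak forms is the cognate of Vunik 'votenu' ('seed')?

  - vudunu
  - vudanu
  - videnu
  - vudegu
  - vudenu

nowinud ~ nuwinud, rigowo ~ liguwu — Vunik o corresponds to Lurak u after a consonant, before a consonant other than r, m, n, p, b, f, v.
kateto ~ kadedu — Vunik t corresponds to Lurak d between vowels (before a front vowel).
Applying these to Vunik 'votenu':
  votenu → vutenu   (o→u after a consonant, before a consonant other than r, m, n, p, b, f, v)
  vutenu → vudenu   (t→d between vowels (before a front vowel))
So the Lurak cognate is 'vudenu'.

vudenu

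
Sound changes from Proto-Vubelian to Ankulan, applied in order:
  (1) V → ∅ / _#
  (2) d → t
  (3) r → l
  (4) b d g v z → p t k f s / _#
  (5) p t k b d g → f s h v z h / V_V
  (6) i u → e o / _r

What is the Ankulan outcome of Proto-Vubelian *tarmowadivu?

talmowasif

Ankulan: *tarmowadivu
  tarmowadivu → tarmowadiv   [apocope]
  tarmowadiv → tarmowativ   [unconditioned shift]
  tarmowativ → talmowativ   [unconditioned shift]
  talmowativ → talmowatif   [final devoicing]
  talmowatif → talmowasif   [intervocalic lenition]
  talmowasif (rule 6 does not apply)
  giving Ankulan talmowasif.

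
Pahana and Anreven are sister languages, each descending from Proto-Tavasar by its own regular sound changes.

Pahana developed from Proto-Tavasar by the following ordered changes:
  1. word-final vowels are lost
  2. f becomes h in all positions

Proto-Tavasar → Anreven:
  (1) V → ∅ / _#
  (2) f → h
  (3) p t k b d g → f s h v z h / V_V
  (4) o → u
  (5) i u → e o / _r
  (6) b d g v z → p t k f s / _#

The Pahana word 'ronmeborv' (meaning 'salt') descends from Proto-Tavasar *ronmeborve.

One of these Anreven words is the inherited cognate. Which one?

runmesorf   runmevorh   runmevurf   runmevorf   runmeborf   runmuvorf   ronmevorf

runmevorf

Anreven: *ronmeborve > ronmeborv > ronmevorv > runmevurv > runmevorv > runmevorf  (by apocope, intervocalic lenition, vowel merger, pre-rhotic lowering, final devoicing)
Among the options, 'runmevorf' alone shows every Anreven change applied in order.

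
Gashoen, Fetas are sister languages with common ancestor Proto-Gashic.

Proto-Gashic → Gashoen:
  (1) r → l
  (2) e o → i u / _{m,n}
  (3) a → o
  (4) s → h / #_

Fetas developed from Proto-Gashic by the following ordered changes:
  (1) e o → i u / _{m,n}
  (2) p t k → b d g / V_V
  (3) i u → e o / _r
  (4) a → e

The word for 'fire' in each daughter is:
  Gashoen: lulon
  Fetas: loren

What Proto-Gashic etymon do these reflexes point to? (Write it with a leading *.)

Position 3: Gashoen has l, Fetas has r. Fetas preserves r here (none of its changes turn any other segment into r), so the proto-segment is *r.
Position 4: Gashoen has o, Fetas has e. Taking the neighbouring segments as reconstructed: Gashoen o can only go back to *a; Fetas e can only go back to *a — the one source consistent with every daughter is *a.
Position 2: Gashoen has u, Fetas has o. Taking the neighbouring segments as reconstructed: Gashoen u can only go back to *u; Fetas o could go back to *o or *u — the one source consistent with every daughter is *u.
Verify the candidate proto-form against each daughter:
Gashoen: *luran > lulan > lulon  (by unconditioned shift, vowel merger)
Fetas: *luran
  luran (rule 1 does not apply)
  luran (rule 2 does not apply)
  luran → loran   [pre-rhotic lowering]
  loran → loren   [vowel merger]
  giving Fetas loren.
Only *luran yields all of Gashoen lulon, Fetas loren.

*luran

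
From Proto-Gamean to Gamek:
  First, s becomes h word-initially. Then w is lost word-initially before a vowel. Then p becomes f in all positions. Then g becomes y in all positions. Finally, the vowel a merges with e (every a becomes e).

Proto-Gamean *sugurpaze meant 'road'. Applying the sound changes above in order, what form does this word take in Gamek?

huyurfeze

Gamek: *sugurpaze
  sugurpaze → hugurpaze   [debuccalisation]
  hugurpaze (rule 2 does not apply)
  hugurpaze → hugurfaze   [unconditioned shift]
  hugurfaze → huyurfaze   [unconditioned shift]
  huyurfaze → huyurfeze   [vowel merger]
  giving Gamek huyurfeze.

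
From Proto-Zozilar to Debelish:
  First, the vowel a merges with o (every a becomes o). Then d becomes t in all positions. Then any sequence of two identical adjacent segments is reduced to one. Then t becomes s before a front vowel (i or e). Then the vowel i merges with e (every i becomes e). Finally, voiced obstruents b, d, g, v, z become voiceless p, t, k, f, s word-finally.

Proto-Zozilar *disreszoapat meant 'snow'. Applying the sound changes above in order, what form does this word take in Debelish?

Debelish: *disreszoapat
  disreszoapat → disreszoopot   [vowel merger]
  disreszoopot → tisreszoopot   [unconditioned shift]
  tisreszoopot → tisreszopot   [degemination]
  tisreszopot → sisreszopot   [palatalisation]
  sisreszopot → sesreszopot   [vowel merger]
  sesreszopot (rule 6 does not apply)
  giving Debelish sesreszopot.

sesreszopot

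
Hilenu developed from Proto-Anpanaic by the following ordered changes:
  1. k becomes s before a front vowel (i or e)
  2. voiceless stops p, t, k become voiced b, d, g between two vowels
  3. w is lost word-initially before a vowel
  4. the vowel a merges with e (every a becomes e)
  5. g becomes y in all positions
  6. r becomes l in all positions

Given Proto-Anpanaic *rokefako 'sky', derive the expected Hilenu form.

losefeyo

Hilenu: start from *rokefako.
  rule 1 (palatalisation): rokefako → rosefako
  rule 2 (intervocalic voicing): rosefako → rosefago
  rule 3: no change — rosefago
  rule 4 (vowel merger): rosefago → rosefego
  rule 5 (unconditioned shift): rosefego → rosefeyo
  rule 6 (unconditioned shift): rosefeyo → losefeyo
  ⇒ Hilenu losefeyo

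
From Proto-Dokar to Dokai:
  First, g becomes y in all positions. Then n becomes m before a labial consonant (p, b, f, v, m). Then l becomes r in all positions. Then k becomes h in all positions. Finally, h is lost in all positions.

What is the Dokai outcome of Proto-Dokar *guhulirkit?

yuuririt

Dokai: *guhulirkit > yuhulirkit > yuhurirkit > yuhurirhit > yuuririt  (by unconditioned shift, unconditioned shift, unconditioned shift, h-loss)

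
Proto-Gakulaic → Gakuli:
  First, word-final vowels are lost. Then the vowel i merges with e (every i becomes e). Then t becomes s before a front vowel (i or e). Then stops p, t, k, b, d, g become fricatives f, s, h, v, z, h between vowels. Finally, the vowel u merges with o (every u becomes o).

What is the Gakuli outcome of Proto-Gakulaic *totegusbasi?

tosehosbas

Gakuli: *totegusbasi
  totegusbasi → totegusbas   [apocope]
  totegusbas (rule 2 does not apply)
  totegusbas → tosegusbas   [palatalisation]
  tosegusbas → tosehusbas   [intervocalic lenition]
  tosehusbas → tosehosbas   [vowel merger]
  giving Gakuli tosehosbas.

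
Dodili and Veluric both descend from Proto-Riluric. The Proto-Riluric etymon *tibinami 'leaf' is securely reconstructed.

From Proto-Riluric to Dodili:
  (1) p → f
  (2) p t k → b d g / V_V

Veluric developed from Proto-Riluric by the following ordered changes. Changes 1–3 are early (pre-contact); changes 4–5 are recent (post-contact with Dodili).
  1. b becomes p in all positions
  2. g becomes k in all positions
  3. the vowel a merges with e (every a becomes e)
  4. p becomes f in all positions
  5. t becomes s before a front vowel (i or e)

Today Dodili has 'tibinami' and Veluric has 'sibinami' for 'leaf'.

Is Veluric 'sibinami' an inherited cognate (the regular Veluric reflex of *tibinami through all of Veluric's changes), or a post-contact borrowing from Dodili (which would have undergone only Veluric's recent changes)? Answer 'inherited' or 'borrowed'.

If inherited, *tibinami would pass through all of Veluric's changes:
Veluric: *tibinami > tipinami > tipinemi > tifinemi > sifinemi  (by unconditioned shift, vowel merger, unconditioned shift, palatalisation)
If borrowed from Dodili 'tibinami' after the early changes, it would undergo only the recent ones:
  rule 4 (unconditioned shift): no change (tibinami)
  rule 5 (palatalisation): tibinami → sibinami
  ⇒ as a loan: sibinami
Veluric 'sibinami' matches the loan outcome 'sibinami', not the inherited 'sifinemi' — it skipped the early Veluric changes, so it was borrowed from Dodili.

borrowed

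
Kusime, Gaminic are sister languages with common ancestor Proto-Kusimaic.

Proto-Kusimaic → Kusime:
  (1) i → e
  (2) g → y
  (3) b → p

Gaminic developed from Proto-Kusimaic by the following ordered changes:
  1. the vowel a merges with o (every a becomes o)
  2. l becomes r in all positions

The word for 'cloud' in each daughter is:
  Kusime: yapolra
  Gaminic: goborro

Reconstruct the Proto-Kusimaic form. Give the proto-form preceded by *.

Position 2: Kusime has a, Gaminic has o. Kusime preserves a here (none of its changes turn any other segment into a), so the proto-segment is *a.
Position 1: Kusime has y, Gaminic has g. Gaminic preserves g here (none of its changes turn any other segment into g), so the proto-segment is *g.
Continuing position by position gives *gabolra; check it forward:
Kusime: start from *gabolra.
  rule 1: no change — gabolra
  rule 2 (unconditioned shift): gabolra → yabolra
  rule 3 (unconditioned shift): yabolra → yapolra
  ⇒ Kusime yapolra
Gaminic: start from *gabolra.
  rule 1 (vowel merger): gabolra → gobolro
  rule 2 (unconditioned shift): gobolro → goborro
  ⇒ Gaminic goborro
*gabolra is the unique common source.

*gabolra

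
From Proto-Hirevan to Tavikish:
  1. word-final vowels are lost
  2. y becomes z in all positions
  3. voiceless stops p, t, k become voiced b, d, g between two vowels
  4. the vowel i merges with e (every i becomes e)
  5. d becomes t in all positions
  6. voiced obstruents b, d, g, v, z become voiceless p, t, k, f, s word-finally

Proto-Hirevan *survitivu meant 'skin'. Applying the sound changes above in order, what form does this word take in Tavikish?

survetef

Tavikish: *survitivu
  survitivu → survitiv   [apocope]
  survitiv (rule 2 does not apply)
  survitiv → survidiv   [intervocalic voicing]
  survidiv → survedev   [vowel merger]
  survedev → survetev   [unconditioned shift]
  survetev → survetef   [final devoicing]
  giving Tavikish survetef.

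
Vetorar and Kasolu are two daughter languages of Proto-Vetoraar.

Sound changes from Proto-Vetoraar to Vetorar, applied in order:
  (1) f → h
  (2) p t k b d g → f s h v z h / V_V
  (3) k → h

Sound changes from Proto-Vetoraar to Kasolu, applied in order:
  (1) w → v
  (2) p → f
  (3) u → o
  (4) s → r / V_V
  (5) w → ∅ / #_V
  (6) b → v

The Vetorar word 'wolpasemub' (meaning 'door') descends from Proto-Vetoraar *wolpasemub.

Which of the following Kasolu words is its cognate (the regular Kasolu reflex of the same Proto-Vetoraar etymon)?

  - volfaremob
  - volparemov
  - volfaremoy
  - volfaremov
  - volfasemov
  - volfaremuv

Kasolu: *wolpasemub > volpasemub > volfasemub > volfasemob > volfaremob > volfaremov  (by unconditioned shift, unconditioned shift, vowel merger, rhotacism, unconditioned shift)

volfaremov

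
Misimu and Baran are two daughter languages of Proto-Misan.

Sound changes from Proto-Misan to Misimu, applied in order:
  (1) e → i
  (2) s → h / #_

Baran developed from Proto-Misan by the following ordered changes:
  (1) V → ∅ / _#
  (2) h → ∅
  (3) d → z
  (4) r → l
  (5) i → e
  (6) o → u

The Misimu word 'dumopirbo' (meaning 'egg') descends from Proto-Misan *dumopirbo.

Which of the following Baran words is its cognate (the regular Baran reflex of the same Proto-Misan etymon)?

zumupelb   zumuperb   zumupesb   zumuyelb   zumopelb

zumupelb

Baran: *dumopirbo > dumopirb > zumopirb > zumopilb > zumopelb > zumupelb  (by apocope, unconditioned shift, unconditioned shift, vowel merger, vowel merger)
Only 'zumupelb' matches the regular Baran development of *dumopirbo.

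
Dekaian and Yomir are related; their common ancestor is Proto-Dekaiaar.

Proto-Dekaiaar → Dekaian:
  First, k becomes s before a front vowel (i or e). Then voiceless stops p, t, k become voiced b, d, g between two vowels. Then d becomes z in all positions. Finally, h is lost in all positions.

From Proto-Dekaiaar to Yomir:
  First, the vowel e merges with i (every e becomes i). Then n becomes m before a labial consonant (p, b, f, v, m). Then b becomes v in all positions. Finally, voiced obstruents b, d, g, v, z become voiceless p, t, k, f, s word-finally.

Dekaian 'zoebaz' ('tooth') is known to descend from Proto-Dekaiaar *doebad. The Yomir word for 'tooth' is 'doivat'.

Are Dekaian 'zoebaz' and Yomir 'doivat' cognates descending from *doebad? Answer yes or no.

yes

Derive the expected Yomir reflex of *doebad:
Yomir: *doebad
  doebad → doibad   [vowel merger]
  doibad (rule 2 does not apply)
  doibad → doivad   [unconditioned shift]
  doivad → doivat   [final devoicing]
  giving Yomir doivat.
Yomir 'doivat' matches the regular reflex exactly, so the pair is cognate.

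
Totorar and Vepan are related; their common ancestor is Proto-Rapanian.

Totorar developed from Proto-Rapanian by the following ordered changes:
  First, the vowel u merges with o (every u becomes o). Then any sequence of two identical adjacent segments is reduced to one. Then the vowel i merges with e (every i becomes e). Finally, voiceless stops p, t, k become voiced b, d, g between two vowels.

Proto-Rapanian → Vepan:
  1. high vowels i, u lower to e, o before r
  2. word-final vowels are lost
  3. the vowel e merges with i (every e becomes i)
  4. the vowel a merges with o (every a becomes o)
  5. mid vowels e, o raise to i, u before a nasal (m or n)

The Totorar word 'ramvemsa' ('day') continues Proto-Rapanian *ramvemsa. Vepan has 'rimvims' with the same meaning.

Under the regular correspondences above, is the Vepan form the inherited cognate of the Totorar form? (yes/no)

Derive the expected Vepan reflex of *ramvemsa:
Vepan: *ramvemsa
  ramvemsa (rule 1 does not apply)
  ramvemsa → ramvems   [apocope]
  ramvems → ramvims   [vowel merger]
  ramvims → romvims   [vowel merger]
  romvims → rumvims   [pre-nasal raising]
  giving Vepan rumvims.
The regular Vepan reflex would be 'rumvims', but the attested form is 'rimvims'. The correspondence is irregular, so they are not cognates (the Vepan form has a different source).

no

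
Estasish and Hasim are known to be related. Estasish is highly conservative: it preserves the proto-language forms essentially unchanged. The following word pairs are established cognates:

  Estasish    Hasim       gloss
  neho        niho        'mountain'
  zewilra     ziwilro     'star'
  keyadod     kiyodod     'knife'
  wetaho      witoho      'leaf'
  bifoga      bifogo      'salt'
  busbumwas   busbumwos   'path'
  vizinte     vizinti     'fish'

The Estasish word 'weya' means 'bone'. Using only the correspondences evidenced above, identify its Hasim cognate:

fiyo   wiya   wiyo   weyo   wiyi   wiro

wiyo

neho ~ niho, zewilra ~ ziwilro — Estasish e corresponds to Hasim i after a consonant, before a consonant other than r, m, n, p, b, f, v.
zewilra ~ ziwilro, bifoga ~ bifogo — Estasish a corresponds to Hasim o word-finally.
Applying these to Estasish 'weya':
  weya → wiya   (e→i after a consonant, before a consonant other than r, m, n, p, b, f, v)
  wiya → wiyo   (a→o word-finally)
So the Hasim cognate is 'wiyo'.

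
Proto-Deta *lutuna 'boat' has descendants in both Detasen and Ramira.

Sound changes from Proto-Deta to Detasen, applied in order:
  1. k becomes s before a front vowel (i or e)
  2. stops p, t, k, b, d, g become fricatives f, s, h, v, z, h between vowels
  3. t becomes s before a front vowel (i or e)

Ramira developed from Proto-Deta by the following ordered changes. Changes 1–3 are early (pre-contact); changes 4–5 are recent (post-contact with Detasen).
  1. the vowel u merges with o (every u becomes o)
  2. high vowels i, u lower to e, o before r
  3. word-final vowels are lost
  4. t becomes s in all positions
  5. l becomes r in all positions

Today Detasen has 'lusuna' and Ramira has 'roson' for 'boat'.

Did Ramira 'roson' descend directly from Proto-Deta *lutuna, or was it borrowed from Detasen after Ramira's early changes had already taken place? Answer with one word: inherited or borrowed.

inherited

If inherited, *lutuna would pass through all of Ramira's changes:
Ramira: start from *lutuna.
  rule 1 (vowel merger): lutuna → lotona
  rule 2: no change — lotona
  rule 3 (apocope): lotona → loton
  rule 4 (unconditioned shift): loton → loson
  rule 5 (unconditioned shift): loson → roson
  ⇒ Ramira roson
If borrowed from Detasen 'lusuna' after the early changes, it would undergo only the recent ones:
  rule 4 (unconditioned shift): no change (lusuna)
  rule 5 (unconditioned shift): lusuna → rusuna
  ⇒ as a loan: rusuna
Ramira 'roson' matches the inherited outcome exactly, so it is an inherited cognate, not a loan.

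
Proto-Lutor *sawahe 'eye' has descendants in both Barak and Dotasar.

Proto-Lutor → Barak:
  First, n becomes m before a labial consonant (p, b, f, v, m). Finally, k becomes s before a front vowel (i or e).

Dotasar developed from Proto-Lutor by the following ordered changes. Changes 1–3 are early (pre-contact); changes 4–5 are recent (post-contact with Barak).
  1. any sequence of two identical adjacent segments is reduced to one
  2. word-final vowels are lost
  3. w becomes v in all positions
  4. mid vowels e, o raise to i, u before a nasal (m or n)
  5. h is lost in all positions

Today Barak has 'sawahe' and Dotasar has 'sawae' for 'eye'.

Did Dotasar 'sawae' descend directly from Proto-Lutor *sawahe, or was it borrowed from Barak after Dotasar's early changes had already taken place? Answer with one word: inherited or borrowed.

If inherited, *sawahe would pass through all of Dotasar's changes:
Dotasar: *sawahe > sawah > savah > sava  (by apocope, unconditioned shift, h-loss)
If borrowed from Barak 'sawahe' after the early changes, it would undergo only the recent ones:
  rule 4 (pre-nasal raising): no change (sawahe)
  rule 5 (h-loss): sawahe → sawae
  ⇒ as a loan: sawae
Dotasar 'sawae' matches the loan outcome 'sawae', not the inherited 'sava' — it skipped the early Dotasar changes, so it was borrowed from Barak.

borrowed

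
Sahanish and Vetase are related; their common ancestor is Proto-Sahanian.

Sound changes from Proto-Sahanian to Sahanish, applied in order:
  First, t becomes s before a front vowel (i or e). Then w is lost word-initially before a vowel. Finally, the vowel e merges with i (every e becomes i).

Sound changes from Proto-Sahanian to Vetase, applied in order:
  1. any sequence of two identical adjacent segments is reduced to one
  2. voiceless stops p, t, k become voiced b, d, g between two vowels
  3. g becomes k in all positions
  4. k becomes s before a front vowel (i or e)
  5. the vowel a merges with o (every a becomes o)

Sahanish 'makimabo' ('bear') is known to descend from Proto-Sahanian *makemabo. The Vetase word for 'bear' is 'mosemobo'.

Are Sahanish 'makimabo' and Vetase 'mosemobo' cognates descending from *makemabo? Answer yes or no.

Derive the expected Vetase reflex of *makemabo:
Vetase: *makemabo
  makemabo (rule 1 does not apply)
  makemabo → magemabo   [intervocalic voicing]
  magemabo → makemabo   [unconditioned shift]
  makemabo → masemabo   [palatalisation]
  masemabo → mosemobo   [vowel merger]
  giving Vetase mosemobo.
Vetase 'mosemobo' matches the regular reflex exactly, so the pair is cognate.

yes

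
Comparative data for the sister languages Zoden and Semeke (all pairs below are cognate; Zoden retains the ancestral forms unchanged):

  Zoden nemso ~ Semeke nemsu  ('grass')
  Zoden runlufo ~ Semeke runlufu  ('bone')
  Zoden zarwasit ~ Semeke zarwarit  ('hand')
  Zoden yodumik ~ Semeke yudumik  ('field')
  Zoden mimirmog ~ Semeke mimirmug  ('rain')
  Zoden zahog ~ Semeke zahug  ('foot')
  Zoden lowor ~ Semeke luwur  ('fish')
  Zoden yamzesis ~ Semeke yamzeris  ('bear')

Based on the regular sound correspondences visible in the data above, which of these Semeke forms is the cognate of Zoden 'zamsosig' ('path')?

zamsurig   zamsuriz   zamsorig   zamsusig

zamsurig

yodumik ~ yudumik, mimirmog ~ mimirmug — Zoden o corresponds to Semeke u after a consonant, before a consonant other than r, m, n, p, b, f, v.
zarwasit ~ zarwarit, yamzesis ~ yamzeris — Zoden s corresponds to Semeke r between vowels (before a front vowel).
Applying these to Zoden 'zamsosig':
  zamsosig → zamsusig   (o→u after a consonant, before a consonant other than r, m, n, p, b, f, v)
  zamsusig → zamsurig   (s→r between vowels (before a front vowel))
So the Semeke cognate is 'zamsurig'.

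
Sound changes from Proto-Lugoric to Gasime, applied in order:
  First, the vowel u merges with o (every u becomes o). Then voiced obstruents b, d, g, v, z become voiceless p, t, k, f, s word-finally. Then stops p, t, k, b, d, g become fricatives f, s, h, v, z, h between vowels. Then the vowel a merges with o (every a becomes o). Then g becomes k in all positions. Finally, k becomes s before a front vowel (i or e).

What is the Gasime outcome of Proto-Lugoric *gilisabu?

Gasime: *gilisabu
  gilisabu → gilisabo   [vowel merger]
  gilisabo (rule 2 does not apply)
  gilisabo → gilisavo   [intervocalic lenition]
  gilisavo → gilisovo   [vowel merger]
  gilisovo → kilisovo   [unconditioned shift]
  kilisovo → silisovo   [palatalisation]
  giving Gasime silisovo.

silisovo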